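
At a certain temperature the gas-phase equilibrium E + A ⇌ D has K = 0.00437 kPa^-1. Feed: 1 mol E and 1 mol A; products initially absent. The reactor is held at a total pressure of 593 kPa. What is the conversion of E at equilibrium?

X = 0.472

Basis: 1 mol E initially; let X = conversion of E. Extent ξ = X.
Species balance: n_E = 1 − X; n_A = 1 − X; n_D = X.
n_T = Σnᵢ = 2 − X.
With p_i = (n_i/n_T)P, K = p_D / (p_E p_A).
This yields a degree-2 equation in X; solving on (0,1), X = 0.472.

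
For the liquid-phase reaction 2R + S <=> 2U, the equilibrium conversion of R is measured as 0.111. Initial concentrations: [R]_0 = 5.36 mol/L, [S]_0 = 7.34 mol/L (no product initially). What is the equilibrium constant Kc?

Kc = 0.00221 L/mol

Let X = conversion of R.
Concentrations: [R] = 5.36 − 5.36X; [S] = 7.34 − 2.68X; [U] = 5.36X.
At X = 0.111: [R] = 4.77, [S] = 7.04, [U] = 0.595.
Kc = [U]^2 / ([R]^2 [S]) = 0.00221 L/mol.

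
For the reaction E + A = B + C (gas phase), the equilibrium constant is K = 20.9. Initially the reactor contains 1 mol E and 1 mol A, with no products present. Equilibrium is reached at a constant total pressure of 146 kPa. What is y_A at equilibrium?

y_A = 0.090

Take 1 mol E as basis and let X be its fractional conversion, so ξ = X.
Moles: n_E = 1 − X; n_A = 1 − X; n_B = X; n_C = X.
Total moles n_T = 2 (Δν = 0, constant).
With p_i = (n_i/n_T)P, K = p_B p_C / (p_E p_A).
Substituting and setting equal to 20.9 gives a polynomial in X; the root in (0,1) is X = 0.821.
Then n_A = 0.179, n_T = 2, so y_A = 0.090.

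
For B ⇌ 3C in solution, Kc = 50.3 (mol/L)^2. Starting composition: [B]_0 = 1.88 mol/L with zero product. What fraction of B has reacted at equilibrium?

X = 0.597

Let X = conversion of B; extent ξ = 1.88·X mol/L.
Concentrations: [B] = 1.88 − 1.88X; [C] = 5.64X.
Kc = [C]^3 / ([B]).
This equals 50.3 at X = 0.597 (the root in 0 < X < 1).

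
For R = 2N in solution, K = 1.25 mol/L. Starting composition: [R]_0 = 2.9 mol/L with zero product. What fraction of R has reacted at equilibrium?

Let X = conversion of R; extent ξ = 2.9·X mol/L.
Concentrations: [R] = 2.9 − 2.9X; [N] = 5.8X.
K = [N]^2 / ([R]).
This equals 1.25 at X = 0.279 (the root in 0 < X < 1).

X = 0.279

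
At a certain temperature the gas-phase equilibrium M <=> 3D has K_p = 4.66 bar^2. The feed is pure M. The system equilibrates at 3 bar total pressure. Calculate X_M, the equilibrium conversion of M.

Take 1 mol M as basis and let X be its fractional conversion, so ξ = X.
Moles: n_M = 1 − X; n_D = 3X.
Total moles n_T = 1 + 2X.
y_i = n_i/n_T, p_i = y_i·P. K_p = p_D^3 / (p_M).
Equating to 4.66 bar^2 and solving on 0 < X < 1: X = 0.328.

X = 0.328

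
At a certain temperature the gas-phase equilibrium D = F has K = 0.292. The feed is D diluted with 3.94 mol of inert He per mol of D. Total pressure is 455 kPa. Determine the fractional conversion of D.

X = 0.226

Basis: 1 mol D initially; let X = conversion of D. Extent ξ = X.
Moles: n_D = 1 − X; n_F = X; n_I = 3.94 (inert).
Total moles n_T = 4.94 (Δν = 0, constant).
With p_i = (n_i/n_T)P, K = p_F / (p_D).
Setting this equal to 0.292 and taking the physical root (0 < X < 1) gives X = 0.226.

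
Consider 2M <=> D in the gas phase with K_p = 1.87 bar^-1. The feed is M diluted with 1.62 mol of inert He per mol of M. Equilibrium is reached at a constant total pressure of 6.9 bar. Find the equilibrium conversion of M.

Basis: 1 mol M initially; let X = conversion of M. Extent ξ = 0.5X.
At extent ξ: n_M = 1 − X; n_D = 0.5X; n_I = 1.62 (inert).
Total moles n_T = 2.62 − 0.5X.
Mole fractions y_i = n_i/n_T; K_p = p_D / (p_M^2) with p_i = y_i·P.
Substituting and setting equal to 1.87 bar^-1 gives a polynomial in X; the root in (0,1) is X = 0.745.

X = 0.745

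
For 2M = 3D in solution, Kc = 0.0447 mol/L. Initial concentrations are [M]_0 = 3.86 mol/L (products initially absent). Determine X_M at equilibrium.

X = 0.137

Let X = conversion of M; extent ξ = 3.86X/2 mol/L.
Concentrations: [M] = 3.86 − 3.86X; [D] = 5.79X.
Kc = [D]^3 / ([M]^2).
Equating to 0.0447 mol/L: the physical root is X = 0.137.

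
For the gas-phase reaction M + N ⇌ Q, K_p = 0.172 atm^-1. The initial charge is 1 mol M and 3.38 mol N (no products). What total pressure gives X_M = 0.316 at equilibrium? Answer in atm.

P = 3.56 atm

Take 1 mol M as basis and let X be its fractional conversion, so ξ = X.
Species balance: n_M = 1 − X; n_N = 3.38 − X; n_Q = X.
n_T = Σnᵢ = 4.38 − X.
K_p = p_Q / (p_M p_N) with p_i = (n_i/n_T)·P.
At X = 0.316: the mole-fraction product g(X) = Π y_i^ν_i = 0.6128. Since K_p = g(X)·P^{-1}, P = (g/K_p)^(1/1) = (0.6128/0.172)^(1/1) = 3.56 atm.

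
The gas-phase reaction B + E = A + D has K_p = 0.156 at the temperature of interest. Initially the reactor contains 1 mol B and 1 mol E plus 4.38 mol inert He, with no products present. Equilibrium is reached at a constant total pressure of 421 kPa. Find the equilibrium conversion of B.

X = 0.283

Take 1 mol B as basis and let X be its fractional conversion, so ξ = X.
Moles: n_B = 1 − X; n_E = 1 − X; n_A = X; n_D = X; n_I = 4.38 (inert).
Since Δν = 0, n_T = 6.38 throughout.
y_i = n_i/n_T, p_i = y_i·P. K_p = p_A p_D / (p_B p_E).
Equating to 0.156 and solving on 0 < X < 1: X = 0.283.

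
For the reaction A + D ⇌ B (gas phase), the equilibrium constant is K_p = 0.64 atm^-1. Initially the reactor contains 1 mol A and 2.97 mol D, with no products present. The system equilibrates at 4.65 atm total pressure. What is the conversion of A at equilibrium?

Let X = conversion of A (basis 1 mol A); extent of reaction ξ = X.
Mole table: n_A = 1 − X; n_D = 2.97 − X; n_B = X.
Total moles n_T = 3.97 − X.
y_i = n_i/n_T, p_i = y_i·P. K_p = p_B / (p_A p_D).
Substituting and setting equal to 0.64 atm^-1 gives a polynomial in X; the root in (0,1) is X = 0.675.

X = 0.675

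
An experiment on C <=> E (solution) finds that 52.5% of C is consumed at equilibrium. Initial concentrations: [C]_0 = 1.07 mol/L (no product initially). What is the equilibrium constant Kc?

Let X = conversion of C.
Concentrations: [C] = 1.07 − 1.07X; [E] = 1.07X.
At X = 0.525: [C] = 0.508, [E] = 0.562.
Kc = [E] / ([C]) = 1.11.

Kc = 1.11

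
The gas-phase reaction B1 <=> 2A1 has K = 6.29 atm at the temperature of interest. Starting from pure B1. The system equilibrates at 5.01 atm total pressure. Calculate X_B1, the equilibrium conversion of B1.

Take 1 mol B1 as basis and let X be its fractional conversion, so ξ = X.
Species balance: n_B1 = 1 − X; n_A1 = 2X.
Total moles n_T = 1 + X.
With p_i = (n_i/n_T)P, K = p_A1^2 / (p_B1).
This yields a degree-2 equation in X; solving on (0,1), X = 0.489.

X = 0.489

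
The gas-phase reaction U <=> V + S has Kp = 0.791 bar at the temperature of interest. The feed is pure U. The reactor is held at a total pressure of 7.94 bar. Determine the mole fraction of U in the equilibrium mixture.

y_U = 0.537

Basis: 1 mol U initially; let X = conversion of U. Extent ξ = X.
Species balance: n_U = 1 − X; n_V = X; n_S = X.
Total moles n_T = 1 + X.
Mole fractions y_i = n_i/n_T; Kp = p_V p_S / (p_U) with p_i = y_i·P.
Substituting and setting equal to 0.791 bar gives a polynomial in X; the root in (0,1) is X = 0.301.
Then n_U = 0.699, n_T = 1.3, so y_U = 0.537.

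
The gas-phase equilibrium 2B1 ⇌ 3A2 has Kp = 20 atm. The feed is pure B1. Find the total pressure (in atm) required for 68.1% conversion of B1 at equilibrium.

Take 1 mol B1 as basis and let X be its fractional conversion, so ξ = 0.5X.
Species balance: n_B1 = 1 − X; n_A2 = 1.5X.
Total moles n_T = 1 + 0.5X.
Kp = p_A2^3 / (p_B1^2) with p_i = (n_i/n_T)·P.
At X = 0.681: the mole-fraction product g(X) = Π y_i^ν_i = 7.814. Since Kp = g(X)·P^{1}, P = (Kp/g)^(1/1) = (20/7.814)^(1/1) = 2.56 atm.

P = 2.56 atm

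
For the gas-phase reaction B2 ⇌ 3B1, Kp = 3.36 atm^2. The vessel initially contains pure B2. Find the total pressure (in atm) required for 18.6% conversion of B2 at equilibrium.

P = 5.44 atm

Basis: 1 mol B2 initially; let X = conversion of B2. Extent ξ = X.
Mole table: n_B2 = 1 − X; n_B1 = 3X.
Total moles n_T = 1 + 2X.
Kp = p_B1^3 / (p_B2) with p_i = (n_i/n_T)·P.
At X = 0.186: the mole-fraction product g(X) = Π y_i^ν_i = 0.1134. Since Kp = g(X)·P^{2}, P = (Kp/g)^(1/2) = (3.36/0.1134)^(1/2) = 5.44 atm.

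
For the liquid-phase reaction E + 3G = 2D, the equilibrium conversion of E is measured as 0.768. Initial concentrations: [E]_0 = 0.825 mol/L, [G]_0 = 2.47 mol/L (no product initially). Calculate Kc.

Kc = 45.5 (mol/L)^-2

Let X = conversion of E.
Concentrations: [E] = 0.825 − 0.825X; [G] = 2.47 − 2.47X; [D] = 1.65X.
At X = 0.768: [E] = 0.191, [G] = 0.569, [D] = 1.27.
Kc = [D]^2 / ([E] [G]^3) = 45.5 (mol/L)^-2.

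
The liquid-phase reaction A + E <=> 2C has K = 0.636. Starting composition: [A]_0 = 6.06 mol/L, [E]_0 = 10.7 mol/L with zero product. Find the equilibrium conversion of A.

X = 0.373

Let X = conversion of A; extent ξ = 6.06·X mol/L.
Concentrations: [A] = 6.06 − 6.06X; [E] = 10.7 − 6.06X; [C] = 12.1X.
K = [C]^2 / ([A] [E]).
This equals 0.636 at X = 0.373 (the root in 0 < X < 1).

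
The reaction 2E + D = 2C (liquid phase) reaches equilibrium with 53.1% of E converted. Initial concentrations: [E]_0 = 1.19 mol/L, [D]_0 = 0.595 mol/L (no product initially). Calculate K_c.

K_c = 4.59 L/mol

Let X = conversion of E.
Concentrations: [E] = 1.19 − 1.19X; [D] = 0.595 − 0.595X; [C] = 1.19X.
At X = 0.531: [E] = 0.558, [D] = 0.279, [C] = 0.632.
K_c = [C]^2 / ([E]^2 [D]) = 4.59 L/mol.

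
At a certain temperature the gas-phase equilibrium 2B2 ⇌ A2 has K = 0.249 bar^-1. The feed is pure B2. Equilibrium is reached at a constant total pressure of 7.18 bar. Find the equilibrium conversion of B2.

X = 0.650

Let X = conversion of B2 (basis 1 mol B2); extent of reaction ξ = 0.5X.
At extent ξ: n_B2 = 1 − X; n_A2 = 0.5X.
n_T = Σnᵢ = 1 − 0.5X.
y_i = n_i/n_T, p_i = y_i·P. K = p_A2 / (p_B2^2).
Equating to 0.249 bar^-1 and solving on 0 < X < 1: X = 0.650.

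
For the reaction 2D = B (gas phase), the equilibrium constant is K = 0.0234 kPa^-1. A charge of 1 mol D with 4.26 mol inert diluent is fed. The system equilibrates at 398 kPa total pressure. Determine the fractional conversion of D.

Take 1 mol D as basis and let X be its fractional conversion, so ξ = 0.5X.
Species balance: n_D = 1 − X; n_B = 0.5X; n_I = 4.26 (inert).
n_T = Σnᵢ = 5.26 − 0.5X.
y_i = n_i/n_T, p_i = y_i·P. K = p_B / (p_D^2).
Setting this equal to 0.0234 kPa^-1 and taking the physical root (0 < X < 1) gives X = 0.600.

X = 0.600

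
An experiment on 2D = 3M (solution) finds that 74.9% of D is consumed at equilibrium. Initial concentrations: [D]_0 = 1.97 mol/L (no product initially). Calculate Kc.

Kc = 44.3 mol/L

Let X = conversion of D.
Concentrations: [D] = 1.97 − 1.97X; [M] = 2.96X.
At X = 0.749: [D] = 0.494, [M] = 2.21.
Kc = [M]^3 / ([D]^2) = 44.3 mol/L.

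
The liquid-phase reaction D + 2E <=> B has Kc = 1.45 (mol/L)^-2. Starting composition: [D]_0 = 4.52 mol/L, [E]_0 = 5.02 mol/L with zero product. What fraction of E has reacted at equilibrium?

X = 0.845

Let X = conversion of E; extent ξ = 5.02X/2 mol/L.
Concentrations: [D] = 4.52 − 2.51X; [E] = 5.02 − 5.02X; [B] = 2.51X.
Kc = [B] / ([D] [E]^2).
Equating to 1.45 (mol/L)^-2: the physical root is X = 0.845.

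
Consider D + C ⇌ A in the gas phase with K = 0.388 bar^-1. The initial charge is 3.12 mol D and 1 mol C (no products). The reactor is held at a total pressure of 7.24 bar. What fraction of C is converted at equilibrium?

X = 0.666

Let X = conversion of C (basis 1 mol C); extent of reaction ξ = X.
Moles: n_D = 3.12 − X; n_C = 1 − X; n_A = X.
n_T = Σnᵢ = 4.12 − X.
Mole fractions y_i = n_i/n_T; K = p_A / (p_D p_C) with p_i = y_i·P.
Equating to 0.388 bar^-1 and solving on 0 < X < 1: X = 0.666.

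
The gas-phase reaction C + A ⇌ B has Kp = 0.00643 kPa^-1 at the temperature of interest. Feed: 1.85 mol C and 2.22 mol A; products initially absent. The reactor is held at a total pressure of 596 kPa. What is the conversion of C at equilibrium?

Basis: 1.85 mol C initially; let X = conversion of C. Extent ξ = 1.85X.
Moles: n_C = 1.85 − 1.85X; n_A = 2.22 − 1.85X; n_B = 1.85X.
Total moles n_T = 4.07 − 1.85X.
With p_i = (n_i/n_T)P, Kp = p_B / (p_C p_A).
Setting this equal to 0.00643 kPa^-1 and taking the physical root (0 < X < 1) gives X = 0.592.

X = 0.592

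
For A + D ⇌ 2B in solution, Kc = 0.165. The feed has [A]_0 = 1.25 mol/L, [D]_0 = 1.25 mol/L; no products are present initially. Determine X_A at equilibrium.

X = 0.169

Let X = conversion of A; extent ξ = 1.25·X mol/L.
Concentrations: [A] = 1.25 − 1.25X; [D] = 1.25 − 1.25X; [B] = 2.5X.
Kc = [B]^2 / ([A] [D]).
Setting equal to 0.165 and solving for X on (0,1) gives X = 0.169.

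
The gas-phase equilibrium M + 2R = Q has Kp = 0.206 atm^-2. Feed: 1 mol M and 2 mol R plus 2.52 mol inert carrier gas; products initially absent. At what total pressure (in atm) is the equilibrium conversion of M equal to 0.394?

Let X = conversion of M (basis 1 mol M); extent of reaction ξ = X.
At extent ξ: n_M = 1 − X; n_R = 2 − 2X; n_Q = X; n_I = 2.52 (inert).
Total moles n_T = 5.52 − 2X.
Kp = p_Q / (p_M p_R^2) with p_i = (n_i/n_T)·P.
At X = 0.394: the mole-fraction product g(X) = Π y_i^ν_i = 9.911. Since Kp = g(X)·P^{-2}, P = (g/Kp)^(1/2) = (9.911/0.206)^(1/2) = 6.94 atm.

P = 6.94 atm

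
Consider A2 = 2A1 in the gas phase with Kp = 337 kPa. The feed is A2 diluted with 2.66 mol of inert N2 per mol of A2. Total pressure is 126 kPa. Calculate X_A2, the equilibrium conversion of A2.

Basis: 1 mol A2 initially; let X = conversion of A2. Extent ξ = X.
Moles: n_A2 = 1 − X; n_A1 = 2X; n_I = 2.66 (inert).
Summing: n_T = 3.66 + X.
y_i = n_i/n_T, p_i = y_i·P. Kp = p_A1^2 / (p_A2).
This yields a degree-2 equation in X; solving on (0,1), X = 0.790.

X = 0.790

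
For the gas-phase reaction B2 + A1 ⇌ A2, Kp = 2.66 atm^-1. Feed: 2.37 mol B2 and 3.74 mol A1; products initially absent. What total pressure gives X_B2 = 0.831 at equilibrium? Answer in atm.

P = 4.32 atm

Let X = conversion of B2 (basis 2.37 mol B2); extent of reaction ξ = 2.37X.
At extent ξ: n_B2 = 2.37 − 2.37X; n_A1 = 3.74 − 2.37X; n_A2 = 2.37X.
n_T = Σnᵢ = 6.11 − 2.37X.
Kp = p_A2 / (p_B2 p_A1) with p_i = (n_i/n_T)·P.
At X = 0.831: the mole-fraction product g(X) = Π y_i^ν_i = 11.5. Since Kp = g(X)·P^{-1}, P = (g/Kp)^(1/1) = (11.5/2.66)^(1/1) = 4.32 atm.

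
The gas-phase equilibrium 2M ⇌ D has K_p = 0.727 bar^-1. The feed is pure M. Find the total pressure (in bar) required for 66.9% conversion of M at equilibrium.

Let X = conversion of M (basis 1 mol M); extent of reaction ξ = 0.5X.
Species balance: n_M = 1 − X; n_D = 0.5X.
Summing: n_T = 1 − 0.5X.
K_p = p_D / (p_M^2) with p_i = (n_i/n_T)·P.
At X = 0.669: the mole-fraction product g(X) = Π y_i^ν_i = 2.032. Since K_p = g(X)·P^{-1}, P = (g/K_p)^(1/1) = (2.032/0.727)^(1/1) = 2.79 bar.

P = 2.79 bar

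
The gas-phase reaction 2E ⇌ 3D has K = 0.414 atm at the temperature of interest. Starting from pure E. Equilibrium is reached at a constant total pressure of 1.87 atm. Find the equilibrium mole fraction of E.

y_E = 0.580

Take 1 mol E as basis and let X be its fractional conversion, so ξ = 0.5X.
Mole table: n_E = 1 − X; n_D = 1.5X.
Summing: n_T = 1 + 0.5X.
With p_i = (n_i/n_T)P, K = p_D^3 / (p_E^2).
Equating to 0.414 atm and solving on 0 < X < 1: X = 0.326.
Then n_E = 0.674, n_T = 1.16, so y_E = 0.580.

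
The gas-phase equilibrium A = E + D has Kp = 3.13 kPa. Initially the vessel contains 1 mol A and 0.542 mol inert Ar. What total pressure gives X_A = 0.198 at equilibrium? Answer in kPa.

P = 111 kPa

Let X = conversion of A (basis 1 mol A); extent of reaction ξ = X.
At extent ξ: n_A = 1 − X; n_E = X; n_D = X; n_I = 0.542 (inert).
n_T = Σnᵢ = 1.54 + X.
Kp = p_E p_D / (p_A) with p_i = (n_i/n_T)·P.
At X = 0.198: the mole-fraction product g(X) = Π y_i^ν_i = 0.02809. Since Kp = g(X)·P^{1}, P = (Kp/g)^(1/1) = (3.13/0.02809)^(1/1) = 111 kPa.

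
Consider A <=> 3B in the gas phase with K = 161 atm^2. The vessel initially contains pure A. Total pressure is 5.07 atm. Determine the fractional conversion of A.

X = 0.726

Take 1 mol A as basis and let X be its fractional conversion, so ξ = X.
Species balance: n_A = 1 − X; n_B = 3X.
Summing: n_T = 1 + 2X.
y_i = n_i/n_T, p_i = y_i·P. K = p_B^3 / (p_A).
Equating to 161 atm^2 and solving on 0 < X < 1: X = 0.726.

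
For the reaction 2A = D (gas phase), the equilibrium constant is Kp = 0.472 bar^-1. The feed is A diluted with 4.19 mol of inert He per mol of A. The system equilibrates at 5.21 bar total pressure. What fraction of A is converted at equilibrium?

X = 0.379

Take 1 mol A as basis and let X be its fractional conversion, so ξ = 0.5X.
Moles: n_A = 1 − X; n_D = 0.5X; n_I = 4.19 (inert).
Summing: n_T = 5.19 − 0.5X.
Mole fractions y_i = n_i/n_T; Kp = p_D / (p_A^2) with p_i = y_i·P.
Substituting and setting equal to 0.472 bar^-1 gives a polynomial in X; the root in (0,1) is X = 0.379.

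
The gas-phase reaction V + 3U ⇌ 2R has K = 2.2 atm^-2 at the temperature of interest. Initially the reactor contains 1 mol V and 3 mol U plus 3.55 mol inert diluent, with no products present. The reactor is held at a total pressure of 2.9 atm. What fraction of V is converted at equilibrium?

X = 0.472

Basis: 1 mol V initially; let X = conversion of V. Extent ξ = X.
Mole table: n_V = 1 − X; n_U = 3 − 3X; n_R = 2X; n_I = 3.55 (inert).
n_T = Σnᵢ = 7.55 − 2X.
y_i = n_i/n_T, p_i = y_i·P. K = p_R^2 / (p_V p_U^3).
Equating to 2.2 atm^-2 and solving on 0 < X < 1: X = 0.472.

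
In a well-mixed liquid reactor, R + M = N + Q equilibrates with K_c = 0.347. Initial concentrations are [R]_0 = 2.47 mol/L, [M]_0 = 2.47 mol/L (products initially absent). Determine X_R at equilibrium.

Let X = conversion of R; extent ξ = 2.47·X mol/L.
Concentrations: [R] = 2.47 − 2.47X; [M] = 2.47 − 2.47X; [N] = 2.47X; [Q] = 2.47X.
K_c = [N] [Q] / ([R] [M]).
Setting equal to 0.347 and solving for X on (0,1) gives X = 0.371.

X = 0.371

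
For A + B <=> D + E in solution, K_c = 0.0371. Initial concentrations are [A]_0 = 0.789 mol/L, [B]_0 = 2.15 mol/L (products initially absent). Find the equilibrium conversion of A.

Let X = conversion of A; extent ξ = 0.789·X mol/L.
Concentrations: [A] = 0.789 − 0.789X; [B] = 2.15 − 0.789X; [D] = 0.789X; [E] = 0.789X.
K_c = [D] [E] / ([A] [B]).
Solving K_c = 0.0371 for X ∈ (0,1): X = 0.260.

X = 0.260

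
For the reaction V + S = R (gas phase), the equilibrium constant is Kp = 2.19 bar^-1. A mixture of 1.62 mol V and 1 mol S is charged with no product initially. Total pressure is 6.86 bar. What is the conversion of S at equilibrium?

Basis: 1 mol S initially; let X = conversion of S. Extent ξ = X.
Species balance: n_V = 1.62 − X; n_S = 1 − X; n_R = X.
n_T = Σnᵢ = 2.62 − X.
y_i = n_i/n_T, p_i = y_i·P. Kp = p_R / (p_V p_S).
This yields a degree-2 equation in X; solving on (0,1), X = 0.866.

X = 0.866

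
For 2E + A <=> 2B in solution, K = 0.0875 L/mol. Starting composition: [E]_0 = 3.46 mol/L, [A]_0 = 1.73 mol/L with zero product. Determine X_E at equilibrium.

Let X = conversion of E; extent ξ = 3.46X/2 mol/L.
Concentrations: [E] = 3.46 − 3.46X; [A] = 1.73 − 1.73X; [B] = 3.46X.
K = [B]^2 / ([E]^2 [A]).
Equating to 0.0875 L/mol: the physical root is X = 0.252.

X = 0.252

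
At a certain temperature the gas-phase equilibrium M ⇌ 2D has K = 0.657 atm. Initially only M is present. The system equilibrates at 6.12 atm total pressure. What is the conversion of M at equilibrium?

Take 1 mol M as basis and let X be its fractional conversion, so ξ = X.
Moles: n_M = 1 − X; n_D = 2X.
Summing: n_T = 1 + X.
Mole fractions y_i = n_i/n_T; K = p_D^2 / (p_M) with p_i = y_i·P.
Setting this equal to 0.657 atm and taking the physical root (0 < X < 1) gives X = 0.162.

X = 0.162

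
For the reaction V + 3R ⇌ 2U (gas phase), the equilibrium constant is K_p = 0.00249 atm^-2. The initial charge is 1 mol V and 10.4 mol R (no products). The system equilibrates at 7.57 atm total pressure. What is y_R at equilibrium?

y_R = 0.869

Let X = conversion of V (basis 1 mol V); extent of reaction ξ = X.
Moles: n_V = 1 − X; n_R = 10.4 − 3X; n_U = 2X.
Summing: n_T = 11.4 − 2X.
With p_i = (n_i/n_T)P, K_p = p_U^2 / (p_V p_R^3).
Setting this equal to 0.00249 atm^-2 and taking the physical root (0 < X < 1) gives X = 0.390.
Then n_R = 9.23, n_T = 10.6, so y_R = 0.869.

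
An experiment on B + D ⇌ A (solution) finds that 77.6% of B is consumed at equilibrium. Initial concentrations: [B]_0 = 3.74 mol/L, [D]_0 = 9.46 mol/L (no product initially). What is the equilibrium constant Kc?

Kc = 0.528 L/mol

Let X = conversion of B.
Concentrations: [B] = 3.74 − 3.74X; [D] = 9.46 − 3.74X; [A] = 3.74X.
At X = 0.776: [B] = 0.838, [D] = 6.56, [A] = 2.9.
Kc = [A] / ([B] [D]) = 0.528 L/mol.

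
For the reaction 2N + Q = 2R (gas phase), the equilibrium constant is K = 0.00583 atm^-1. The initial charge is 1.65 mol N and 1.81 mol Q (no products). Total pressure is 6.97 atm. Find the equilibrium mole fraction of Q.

y_Q = 0.508

Basis: 1.65 mol N initially; let X = conversion of N. Extent ξ = 0.825X.
Moles: n_N = 1.65 − 1.65X; n_Q = 1.81 − 0.825X; n_R = 1.65X.
Summing: n_T = 3.46 − 0.825X.
Mole fractions y_i = n_i/n_T; K = p_R^2 / (p_N^2 p_Q) with p_i = y_i·P.
This yields a degree-3 equation in X; solving on (0,1), X = 0.126.
Then n_Q = 1.71, n_T = 3.36, so y_Q = 0.508.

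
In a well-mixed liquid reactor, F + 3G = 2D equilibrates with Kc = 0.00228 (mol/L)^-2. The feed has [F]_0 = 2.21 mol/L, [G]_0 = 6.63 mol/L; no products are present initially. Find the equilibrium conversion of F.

Let X = conversion of F; extent ξ = 2.21·X mol/L.
Concentrations: [F] = 2.21 − 2.21X; [G] = 6.63 − 6.63X; [D] = 4.42X.
Kc = [D]^2 / ([F] [G]^3).
This equals 0.00228 at X = 0.183 (the root in 0 < X < 1).

X = 0.183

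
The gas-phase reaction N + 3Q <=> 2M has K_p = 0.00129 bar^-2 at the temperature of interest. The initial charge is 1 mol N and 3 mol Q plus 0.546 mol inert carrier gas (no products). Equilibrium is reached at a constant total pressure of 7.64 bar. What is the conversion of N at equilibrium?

X = 0.127

Take 1 mol N as basis and let X be its fractional conversion, so ξ = X.
Mole table: n_N = 1 − X; n_Q = 3 − 3X; n_M = 2X; n_I = 0.546 (inert).
Summing: n_T = 4.55 − 2X.
Mole fractions y_i = n_i/n_T; K_p = p_M^2 / (p_N p_Q^3) with p_i = y_i·P.
Substituting and setting equal to 0.00129 bar^-2 gives a polynomial in X; the root in (0,1) is X = 0.127.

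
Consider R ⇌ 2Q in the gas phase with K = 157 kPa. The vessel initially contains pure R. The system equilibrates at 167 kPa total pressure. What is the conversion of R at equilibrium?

X = 0.436

Take 1 mol R as basis and let X be its fractional conversion, so ξ = X.
Moles: n_R = 1 − X; n_Q = 2X.
Total moles n_T = 1 + X.
y_i = n_i/n_T, p_i = y_i·P. K = p_Q^2 / (p_R).
This yields a degree-2 equation in X; solving on (0,1), X = 0.436.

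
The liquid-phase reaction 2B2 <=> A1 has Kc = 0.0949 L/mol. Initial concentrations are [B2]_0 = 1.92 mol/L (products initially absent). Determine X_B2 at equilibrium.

X = 0.221

Let X = conversion of B2; extent ξ = 1.92X/2 mol/L.
Concentrations: [B2] = 1.92 − 1.92X; [A1] = 0.96X.
Kc = [A1] / ([B2]^2).
Setting equal to 0.0949 and solving for X on (0,1) gives X = 0.221.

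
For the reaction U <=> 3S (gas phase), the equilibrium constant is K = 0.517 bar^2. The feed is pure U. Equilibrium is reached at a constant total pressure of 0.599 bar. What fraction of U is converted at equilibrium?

Let X = conversion of U (basis 1 mol U); extent of reaction ξ = X.
At extent ξ: n_U = 1 − X; n_S = 3X.
Total moles n_T = 1 + 2X.
Mole fractions y_i = n_i/n_T; K = p_S^3 / (p_U) with p_i = y_i·P.
Substituting and setting equal to 0.517 bar^2 gives a polynomial in X; the root in (0,1) is X = 0.474.

X = 0.474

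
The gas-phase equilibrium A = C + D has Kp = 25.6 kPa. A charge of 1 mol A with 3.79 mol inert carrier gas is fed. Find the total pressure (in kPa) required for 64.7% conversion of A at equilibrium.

Take 1 mol A as basis and let X be its fractional conversion, so ξ = X.
Moles: n_A = 1 − X; n_C = X; n_D = X; n_I = 3.79 (inert).
Total moles n_T = 4.79 + X.
Kp = p_C p_D / (p_A) with p_i = (n_i/n_T)·P.
At X = 0.647: the mole-fraction product g(X) = Π y_i^ν_i = 0.2181. Since Kp = g(X)·P^{1}, P = (Kp/g)^(1/1) = (25.6/0.2181)^(1/1) = 117 kPa.

P = 117 kPa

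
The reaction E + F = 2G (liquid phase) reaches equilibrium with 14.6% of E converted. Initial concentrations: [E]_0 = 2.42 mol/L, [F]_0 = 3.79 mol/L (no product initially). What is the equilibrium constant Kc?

Let X = conversion of E.
Concentrations: [E] = 2.42 − 2.42X; [F] = 3.79 − 2.42X; [G] = 4.84X.
At X = 0.146: [E] = 2.07, [F] = 3.44, [G] = 0.707.
Kc = [G]^2 / ([E] [F]) = 0.0703.

Kc = 0.0703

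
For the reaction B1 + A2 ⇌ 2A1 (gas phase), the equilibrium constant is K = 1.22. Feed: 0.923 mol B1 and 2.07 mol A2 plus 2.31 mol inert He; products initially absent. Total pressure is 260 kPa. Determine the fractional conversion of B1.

X = 0.509

Basis: 0.923 mol B1 initially; let X = conversion of B1. Extent ξ = 0.923X.
Mole table: n_B1 = 0.923 − 0.923X; n_A2 = 2.07 − 0.923X; n_A1 = 1.85X; n_I = 2.31 (inert).
n_T stays at 5.3 (no change in mole number).
Mole fractions y_i = n_i/n_T; K = p_A1^2 / (p_B1 p_A2) with p_i = y_i·P.
Equating to 1.22 and solving on 0 < X < 1: X = 0.509.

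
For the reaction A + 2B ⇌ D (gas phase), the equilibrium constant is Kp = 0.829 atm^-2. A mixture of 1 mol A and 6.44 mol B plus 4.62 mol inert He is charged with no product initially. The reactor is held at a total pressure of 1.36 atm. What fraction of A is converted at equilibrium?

Let X = conversion of A (basis 1 mol A); extent of reaction ξ = X.
At extent ξ: n_A = 1 − X; n_B = 6.44 − 2X; n_D = X; n_I = 4.62 (inert).
Summing: n_T = 12.1 − 2X.
With p_i = (n_i/n_T)P, Kp = p_D / (p_A p_B^2).
Substituting and setting equal to 0.829 atm^-2 gives a polynomial in X; the root in (0,1) is X = 0.286.

X = 0.286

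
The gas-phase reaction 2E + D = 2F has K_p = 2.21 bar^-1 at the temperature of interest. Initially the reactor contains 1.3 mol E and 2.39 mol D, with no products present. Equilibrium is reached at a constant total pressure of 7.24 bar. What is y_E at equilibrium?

Let X = conversion of E (basis 1.3 mol E); extent of reaction ξ = 0.65X.
Species balance: n_E = 1.3 − 1.3X; n_D = 2.39 − 0.65X; n_F = 1.3X.
Total moles n_T = 3.69 − 0.65X.
With p_i = (n_i/n_T)P, K_p = p_F^2 / (p_E^2 p_D).
Substituting and setting equal to 2.21 bar^-1 gives a polynomial in X; the root in (0,1) is X = 0.755.
Then n_E = 0.318, n_T = 3.2, so y_E = 0.100.

y_E = 0.100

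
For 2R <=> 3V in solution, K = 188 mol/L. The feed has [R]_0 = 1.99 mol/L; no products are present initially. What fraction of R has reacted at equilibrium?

Let X = conversion of R; extent ξ = 1.99X/2 mol/L.
Concentrations: [R] = 1.99 − 1.99X; [V] = 2.98X.
K = [V]^3 / ([R]^2).
Setting equal to 188 and solving for X on (0,1) gives X = 0.851.

X = 0.851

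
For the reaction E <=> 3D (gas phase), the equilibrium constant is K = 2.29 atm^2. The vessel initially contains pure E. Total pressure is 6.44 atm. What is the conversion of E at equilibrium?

X = 0.143

Take 1 mol E as basis and let X be its fractional conversion, so ξ = X.
Mole table: n_E = 1 − X; n_D = 3X.
n_T = Σnᵢ = 1 + 2X.
Mole fractions y_i = n_i/n_T; K = p_D^3 / (p_E) with p_i = y_i·P.
Substituting and setting equal to 2.29 atm^2 gives a polynomial in X; the root in (0,1) is X = 0.143.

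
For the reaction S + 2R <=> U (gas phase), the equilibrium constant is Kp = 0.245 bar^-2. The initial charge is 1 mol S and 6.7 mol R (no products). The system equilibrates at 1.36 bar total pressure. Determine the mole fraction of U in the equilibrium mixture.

y_U = 0.035

Let X = conversion of S (basis 1 mol S); extent of reaction ξ = X.
At extent ξ: n_S = 1 − X; n_R = 6.7 − 2X; n_U = X.
Total moles n_T = 7.7 − 2X.
y_i = n_i/n_T, p_i = y_i·P. Kp = p_U / (p_S p_R^2).
Substituting and setting equal to 0.245 bar^-2 gives a polynomial in X; the root in (0,1) is X = 0.251.
Then n_U = 0.251, n_T = 7.2, so y_U = 0.035.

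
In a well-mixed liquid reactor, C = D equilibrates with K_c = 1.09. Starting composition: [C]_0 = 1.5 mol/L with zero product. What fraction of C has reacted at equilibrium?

Let X = conversion of C; extent ξ = 1.5·X mol/L.
Concentrations: [C] = 1.5 − 1.5X; [D] = 1.5X.
K_c = [D] / ([C]).
Solving K_c = 1.09 for X ∈ (0,1): X = 0.522.

X = 0.522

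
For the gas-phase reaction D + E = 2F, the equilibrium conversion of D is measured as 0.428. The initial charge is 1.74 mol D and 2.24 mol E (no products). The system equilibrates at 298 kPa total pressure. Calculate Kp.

Basis: 1.74 mol D initially; let X = conversion of D. Extent ξ = 1.74X.
Moles: n_D = 1.74 − 1.74X; n_E = 2.24 − 1.74X; n_F = 3.48X.
Total moles n_T = 3.98 (Δν = 0, constant).
At X = 0.428: n_D = 0.995, n_E = 1.5, n_F = 1.49, n_T = 3.98.
p_i = (n_i/n_T)·P. Kp = p_F^2 / (p_D p_E) = 1.49.

Kp = 1.49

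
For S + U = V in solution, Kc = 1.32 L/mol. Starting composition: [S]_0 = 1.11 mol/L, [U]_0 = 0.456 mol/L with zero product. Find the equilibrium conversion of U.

Let X = conversion of U; extent ξ = 0.456·X mol/L.
Concentrations: [S] = 1.11 − 0.456X; [U] = 0.456 − 0.456X; [V] = 0.456X.
Kc = [V] / ([S] [U]).
Setting equal to 1.32 and solving for X on (0,1) gives X = 0.534.

X = 0.534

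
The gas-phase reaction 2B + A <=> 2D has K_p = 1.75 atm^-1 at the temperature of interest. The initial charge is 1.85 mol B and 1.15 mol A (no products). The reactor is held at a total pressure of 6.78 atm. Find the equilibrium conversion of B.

Let X = conversion of B (basis 1.85 mol B); extent of reaction ξ = 0.925X.
Moles: n_B = 1.85 − 1.85X; n_A = 1.15 − 0.925X; n_D = 1.85X.
Summing: n_T = 3 − 0.925X.
With p_i = (n_i/n_T)P, K_p = p_D^2 / (p_B^2 p_A).
Substituting and setting equal to 1.75 atm^-1 gives a polynomial in X; the root in (0,1) is X = 0.626.

X = 0.626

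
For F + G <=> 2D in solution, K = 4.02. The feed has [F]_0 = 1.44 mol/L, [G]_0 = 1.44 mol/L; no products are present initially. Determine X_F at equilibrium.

X = 0.501

Let X = conversion of F; extent ξ = 1.44·X mol/L.
Concentrations: [F] = 1.44 − 1.44X; [G] = 1.44 − 1.44X; [D] = 2.88X.
K = [D]^2 / ([F] [G]).
Solving K = 4.02 for X ∈ (0,1): X = 0.501.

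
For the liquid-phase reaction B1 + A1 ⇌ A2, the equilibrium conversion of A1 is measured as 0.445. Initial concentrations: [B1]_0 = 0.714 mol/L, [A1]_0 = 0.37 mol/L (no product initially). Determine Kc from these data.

Let X = conversion of A1.
Concentrations: [B1] = 0.714 − 0.37X; [A1] = 0.37 − 0.37X; [A2] = 0.37X.
At X = 0.445: [B1] = 0.549, [A1] = 0.205, [A2] = 0.165.
Kc = [A2] / ([B1] [A1]) = 1.46 L/mol.

Kc = 1.46 L/mol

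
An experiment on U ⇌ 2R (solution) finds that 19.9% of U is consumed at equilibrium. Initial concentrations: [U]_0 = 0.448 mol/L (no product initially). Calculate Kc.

Let X = conversion of U.
Concentrations: [U] = 0.448 − 0.448X; [R] = 0.896X.
At X = 0.199: [U] = 0.359, [R] = 0.178.
Kc = [R]^2 / ([U]) = 0.0886 mol/L.

Kc = 0.0886 mol/L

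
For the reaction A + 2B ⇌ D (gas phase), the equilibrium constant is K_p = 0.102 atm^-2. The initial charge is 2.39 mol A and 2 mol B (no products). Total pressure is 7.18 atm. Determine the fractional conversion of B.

X = 0.598

Let X = conversion of B (basis 2 mol B); extent of reaction ξ = X.
Moles: n_A = 2.39 − X; n_B = 2 − 2X; n_D = X.
Summing: n_T = 4.39 − 2X.
Mole fractions y_i = n_i/n_T; K_p = p_D / (p_A p_B^2) with p_i = y_i·P.
Equating to 0.102 atm^-2 and solving on 0 < X < 1: X = 0.598.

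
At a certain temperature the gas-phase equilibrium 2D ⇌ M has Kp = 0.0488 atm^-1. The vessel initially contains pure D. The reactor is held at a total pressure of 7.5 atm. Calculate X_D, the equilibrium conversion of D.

Take 1 mol D as basis and let X be its fractional conversion, so ξ = 0.5X.
Species balance: n_D = 1 − X; n_M = 0.5X.
n_T = Σnᵢ = 1 − 0.5X.
y_i = n_i/n_T, p_i = y_i·P. Kp = p_M / (p_D^2).
Equating to 0.0488 atm^-1 and solving on 0 < X < 1: X = 0.363.

X = 0.363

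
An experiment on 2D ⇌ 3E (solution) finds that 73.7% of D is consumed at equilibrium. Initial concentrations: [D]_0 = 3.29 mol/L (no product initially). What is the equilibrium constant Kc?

Kc = 64.3 mol/L

Let X = conversion of D.
Concentrations: [D] = 3.29 − 3.29X; [E] = 4.94X.
At X = 0.737: [D] = 0.865, [E] = 3.64.
Kc = [E]^3 / ([D]^2) = 64.3 mol/L.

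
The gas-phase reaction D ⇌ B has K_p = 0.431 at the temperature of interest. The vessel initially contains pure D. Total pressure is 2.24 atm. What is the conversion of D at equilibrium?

Take 1 mol D as basis and let X be its fractional conversion, so ξ = X.
Mole table: n_D = 1 − X; n_B = X.
Since Δν = 0, n_T = 1 throughout.
y_i = n_i/n_T, p_i = y_i·P. K_p = p_B / (p_D).
Equating to 0.431 and solving on 0 < X < 1: X = 0.301.

X = 0.301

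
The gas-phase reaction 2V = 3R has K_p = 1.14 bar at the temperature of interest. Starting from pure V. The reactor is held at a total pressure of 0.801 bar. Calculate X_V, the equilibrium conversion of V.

X = 0.506

Let X = conversion of V (basis 1 mol V); extent of reaction ξ = 0.5X.
At extent ξ: n_V = 1 − X; n_R = 1.5X.
Total moles n_T = 1 + 0.5X.
Mole fractions y_i = n_i/n_T; K_p = p_R^3 / (p_V^2) with p_i = y_i·P.
Equating to 1.14 bar and solving on 0 < X < 1: X = 0.506.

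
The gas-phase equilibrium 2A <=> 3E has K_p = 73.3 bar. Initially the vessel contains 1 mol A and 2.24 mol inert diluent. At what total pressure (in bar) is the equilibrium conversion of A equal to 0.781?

Basis: 1 mol A initially; let X = conversion of A. Extent ξ = 0.5X.
At extent ξ: n_A = 1 − X; n_E = 1.5X; n_I = 2.24 (inert).
Total moles n_T = 3.24 + 0.5X.
K_p = p_E^3 / (p_A^2) with p_i = (n_i/n_T)·P.
At X = 0.781: the mole-fraction product g(X) = Π y_i^ν_i = 9.234. Since K_p = g(X)·P^{1}, P = (K_p/g)^(1/1) = (73.3/9.234)^(1/1) = 7.94 bar.

P = 7.94 bar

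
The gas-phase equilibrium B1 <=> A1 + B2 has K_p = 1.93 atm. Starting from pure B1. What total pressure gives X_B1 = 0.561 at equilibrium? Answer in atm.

Basis: 1 mol B1 initially; let X = conversion of B1. Extent ξ = X.
Species balance: n_B1 = 1 − X; n_A1 = X; n_B2 = X.
Total moles n_T = 1 + X.
K_p = p_A1 p_B2 / (p_B1) with p_i = (n_i/n_T)·P.
At X = 0.561: the mole-fraction product g(X) = Π y_i^ν_i = 0.4593. Since K_p = g(X)·P^{1}, P = (K_p/g)^(1/1) = (1.93/0.4593)^(1/1) = 4.2 atm.

P = 4.2 atm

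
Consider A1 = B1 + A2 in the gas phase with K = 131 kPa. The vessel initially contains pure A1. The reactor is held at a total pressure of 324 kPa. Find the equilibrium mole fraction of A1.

y_A1 = 0.302

Basis: 1 mol A1 initially; let X = conversion of A1. Extent ξ = X.
Moles: n_A1 = 1 − X; n_B1 = X; n_A2 = X.
Summing: n_T = 1 + X.
Mole fractions y_i = n_i/n_T; K = p_B1 p_A2 / (p_A1) with p_i = y_i·P.
Equating to 131 kPa and solving on 0 < X < 1: X = 0.537.
Then n_A1 = 0.463, n_T = 1.54, so y_A1 = 0.302.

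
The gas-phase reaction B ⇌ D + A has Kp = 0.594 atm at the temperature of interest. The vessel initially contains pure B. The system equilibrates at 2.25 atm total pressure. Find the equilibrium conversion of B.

Basis: 1 mol B initially; let X = conversion of B. Extent ξ = X.
Mole table: n_B = 1 − X; n_D = X; n_A = X.
Summing: n_T = 1 + X.
y_i = n_i/n_T, p_i = y_i·P. Kp = p_D p_A / (p_B).
This yields a degree-2 equation in X; solving on (0,1), X = 0.457.

X = 0.457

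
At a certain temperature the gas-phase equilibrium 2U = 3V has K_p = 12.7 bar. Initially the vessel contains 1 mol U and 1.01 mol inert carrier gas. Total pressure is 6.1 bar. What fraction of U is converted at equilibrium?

Take 1 mol U as basis and let X be its fractional conversion, so ξ = 0.5X.
Mole table: n_U = 1 − X; n_V = 1.5X; n_I = 1.01 (inert).
Total moles n_T = 2.01 + 0.5X.
y_i = n_i/n_T, p_i = y_i·P. K_p = p_V^3 / (p_U^2).
Equating to 12.7 bar and solving on 0 < X < 1: X = 0.606.

X = 0.606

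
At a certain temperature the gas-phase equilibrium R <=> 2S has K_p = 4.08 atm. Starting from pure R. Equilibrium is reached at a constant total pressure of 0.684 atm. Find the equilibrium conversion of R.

X = 0.774

Take 1 mol R as basis and let X be its fractional conversion, so ξ = X.
Mole table: n_R = 1 − X; n_S = 2X.
n_T = Σnᵢ = 1 + X.
y_i = n_i/n_T, p_i = y_i·P. K_p = p_S^2 / (p_R).
Substituting and setting equal to 4.08 atm gives a polynomial in X; the root in (0,1) is X = 0.774.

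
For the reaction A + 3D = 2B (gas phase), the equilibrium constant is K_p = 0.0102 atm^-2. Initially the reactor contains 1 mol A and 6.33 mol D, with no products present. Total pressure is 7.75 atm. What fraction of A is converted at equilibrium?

X = 0.479

Let X = conversion of A (basis 1 mol A); extent of reaction ξ = X.
Species balance: n_A = 1 − X; n_D = 6.33 − 3X; n_B = 2X.
Summing: n_T = 7.33 − 2X.
Mole fractions y_i = n_i/n_T; K_p = p_B^2 / (p_A p_D^3) with p_i = y_i·P.
Setting this equal to 0.0102 atm^-2 and taking the physical root (0 < X < 1) gives X = 0.479.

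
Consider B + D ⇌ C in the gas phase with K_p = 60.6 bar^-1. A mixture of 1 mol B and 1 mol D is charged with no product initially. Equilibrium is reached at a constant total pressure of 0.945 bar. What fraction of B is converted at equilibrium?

Let X = conversion of B (basis 1 mol B); extent of reaction ξ = X.
Moles: n_B = 1 − X; n_D = 1 − X; n_C = X.
Summing: n_T = 2 − X.
Mole fractions y_i = n_i/n_T; K_p = p_C / (p_B p_D) with p_i = y_i·P.
Equating to 60.6 bar^-1 and solving on 0 < X < 1: X = 0.869.

X = 0.869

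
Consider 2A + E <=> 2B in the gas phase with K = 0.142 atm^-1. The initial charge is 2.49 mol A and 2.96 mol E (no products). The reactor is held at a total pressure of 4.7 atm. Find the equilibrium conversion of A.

Let X = conversion of A (basis 2.49 mol A); extent of reaction ξ = 1.25X.
At extent ξ: n_A = 2.49 − 2.49X; n_E = 2.96 − 1.25X; n_B = 2.49X.
Summing: n_T = 5.45 − 1.25X.
With p_i = (n_i/n_T)P, K = p_B^2 / (p_A^2 p_E).
Substituting and setting equal to 0.142 atm^-1 gives a polynomial in X; the root in (0,1) is X = 0.366.

X = 0.366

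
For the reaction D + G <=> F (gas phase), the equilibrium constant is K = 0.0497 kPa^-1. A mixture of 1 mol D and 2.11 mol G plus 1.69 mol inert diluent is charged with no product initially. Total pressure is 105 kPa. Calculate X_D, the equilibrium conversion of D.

X = 0.648

Take 1 mol D as basis and let X be its fractional conversion, so ξ = X.
At extent ξ: n_D = 1 − X; n_G = 2.11 − X; n_F = X; n_I = 1.69 (inert).
Total moles n_T = 4.8 − X.
y_i = n_i/n_T, p_i = y_i·P. K = p_F / (p_D p_G).
Setting this equal to 0.0497 kPa^-1 and taking the physical root (0 < X < 1) gives X = 0.648.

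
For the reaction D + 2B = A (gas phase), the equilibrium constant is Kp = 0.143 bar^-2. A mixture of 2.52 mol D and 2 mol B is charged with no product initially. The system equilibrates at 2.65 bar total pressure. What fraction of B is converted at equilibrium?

Basis: 2 mol B initially; let X = conversion of B. Extent ξ = X.
At extent ξ: n_D = 2.52 − X; n_B = 2 − 2X; n_A = X.
Summing: n_T = 4.52 − 2X.
y_i = n_i/n_T, p_i = y_i·P. Kp = p_A / (p_D p_B^2).
Equating to 0.143 bar^-2 and solving on 0 < X < 1: X = 0.291.

X = 0.291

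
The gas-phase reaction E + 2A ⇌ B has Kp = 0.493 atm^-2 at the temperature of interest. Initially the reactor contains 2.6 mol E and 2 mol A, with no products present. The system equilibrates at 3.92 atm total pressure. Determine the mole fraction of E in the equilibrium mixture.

y_E = 0.591

Take 2 mol A as basis and let X be its fractional conversion, so ξ = X.
Species balance: n_E = 2.6 − X; n_A = 2 − 2X; n_B = X.
Summing: n_T = 4.6 − 2X.
Mole fractions y_i = n_i/n_T; Kp = p_B / (p_E p_A^2) with p_i = y_i·P.
Equating to 0.493 atm^-2 and solving on 0 < X < 1: X = 0.653.
Then n_E = 1.95, n_T = 3.29, so y_E = 0.591.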